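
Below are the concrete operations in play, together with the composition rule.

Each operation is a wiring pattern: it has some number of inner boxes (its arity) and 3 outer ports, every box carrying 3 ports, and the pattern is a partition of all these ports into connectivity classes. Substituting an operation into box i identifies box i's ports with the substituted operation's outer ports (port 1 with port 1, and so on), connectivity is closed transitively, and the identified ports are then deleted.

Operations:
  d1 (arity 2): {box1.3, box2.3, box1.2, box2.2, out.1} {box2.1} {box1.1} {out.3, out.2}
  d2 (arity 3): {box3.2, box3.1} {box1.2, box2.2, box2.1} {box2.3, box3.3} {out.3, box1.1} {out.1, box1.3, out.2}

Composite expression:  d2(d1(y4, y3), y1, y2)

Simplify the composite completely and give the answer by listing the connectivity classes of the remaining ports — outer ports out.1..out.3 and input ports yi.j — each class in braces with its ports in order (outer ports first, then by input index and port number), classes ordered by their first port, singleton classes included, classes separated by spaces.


Reachability decides: close wires over d2-identified ports.
through d1, on inputs (y4, y3): {out.1, y3.2, y3.3, y4.2, y4.3} {out.2, out.3} {y3.1} {y4.1} (out.j = stage outer ports)
through d2, on inputs (y4, y3, y1, y2): {out.1, out.2, y1.1, y1.2} {out.3, y3.2, y3.3, y4.2, y4.3} {y1.3, y2.3} {y2.1, y2.2} {y3.1} {y4.1} (out.j = stage outer ports)

{out.1, out.2, y1.1, y1.2} {out.3, y3.2, y3.3, y4.2, y4.3} {y1.3, y2.3} {y2.1, y2.2} {y3.1} {y4.1}


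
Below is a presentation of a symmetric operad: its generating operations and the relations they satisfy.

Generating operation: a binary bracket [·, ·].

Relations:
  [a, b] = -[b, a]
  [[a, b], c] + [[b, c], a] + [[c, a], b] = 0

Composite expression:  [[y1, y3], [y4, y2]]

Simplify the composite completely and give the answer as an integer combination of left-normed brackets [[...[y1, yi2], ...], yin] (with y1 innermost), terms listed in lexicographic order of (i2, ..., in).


Left-normed coefficients sit on the y1-initial expansion words.
Composite bracket: [[y1, y3], [y4, y2]]
Under [a, b] = ab - ba we get 8 signed associative words (2^3 = 8).
Collect the words opening with y1:
  y1y3y2y4 appears with sign -1, giving the term -[[[y1, y3], y2], y4]
  y1y3y4y2 appears with sign +1, giving the term +[[[y1, y3], y4], y2]

-[[[y1, y3], y2], y4] + [[[y1, y3], y4], y2]


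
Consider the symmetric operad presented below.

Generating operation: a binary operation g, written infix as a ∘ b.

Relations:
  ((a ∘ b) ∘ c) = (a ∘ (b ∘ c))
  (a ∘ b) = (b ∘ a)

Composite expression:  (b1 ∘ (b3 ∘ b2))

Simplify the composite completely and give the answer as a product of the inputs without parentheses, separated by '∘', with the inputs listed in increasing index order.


b1 ∘ b2 ∘ b3


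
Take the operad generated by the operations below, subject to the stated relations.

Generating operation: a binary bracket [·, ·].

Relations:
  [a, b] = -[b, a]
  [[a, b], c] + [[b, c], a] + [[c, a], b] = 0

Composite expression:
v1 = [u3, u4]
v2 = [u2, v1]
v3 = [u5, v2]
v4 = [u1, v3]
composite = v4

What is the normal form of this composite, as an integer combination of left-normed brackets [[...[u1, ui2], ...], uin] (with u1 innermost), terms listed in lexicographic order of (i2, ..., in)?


-[[[[u1, u2], u3], u4], u5] + [[[[u1, u2], u4], u3], u5] + [[[[u1, u3], u4], u2], u5] - [[[[u1, u4], u3], u2], u5] + [[[[u1, u5], u2], u3], u4] - [[[[u1, u5], u2], u4], u3] - [[[[u1, u5], u3], u4], u2] + [[[[u1, u5], u4], u3], u2]

Skip Jacobi rewriting: expand, keep u1-initial words, read off terms.
Composite bracket: [u1, [u5, [u2, [u3, u4]]]]
Expanding via [a, b] = ab - ba: 16 signed words (2^4 = 16).
Collect the words opening with u1:
  sign of u1u2u3u4u5 is -1, so it contributes -[[[[u1, u2], u3], u4], u5]
  sign of u1u2u4u3u5 is +1, so it contributes +[[[[u1, u2], u4], u3], u5]
  sign of u1u3u4u2u5 is +1, so it contributes +[[[[u1, u3], u4], u2], u5]
  sign of u1u4u3u2u5 is -1, so it contributes -[[[[u1, u4], u3], u2], u5]
  sign of u1u5u2u3u4 is +1, so it contributes +[[[[u1, u5], u2], u3], u4]
  sign of u1u5u2u4u3 is -1, so it contributes -[[[[u1, u5], u2], u4], u3]
  sign of u1u5u3u4u2 is -1, so it contributes -[[[[u1, u5], u3], u4], u2]
  sign of u1u5u4u3u2 is +1, so it contributes +[[[[u1, u5], u4], u3], u2]


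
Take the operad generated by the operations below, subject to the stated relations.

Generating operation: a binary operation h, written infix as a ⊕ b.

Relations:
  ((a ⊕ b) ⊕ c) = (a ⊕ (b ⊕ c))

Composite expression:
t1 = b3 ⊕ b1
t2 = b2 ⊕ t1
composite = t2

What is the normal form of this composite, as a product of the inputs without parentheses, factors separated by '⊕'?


b2 ⊕ b3 ⊕ b1

Under associativity of h, the answer is the b's in reading order.
(b3 ⊕ b1) collapses to b3 ⊕ b1
(b2 ⊕ (b3 ⊕ b1)) collapses to b2 ⊕ b3 ⊕ b1


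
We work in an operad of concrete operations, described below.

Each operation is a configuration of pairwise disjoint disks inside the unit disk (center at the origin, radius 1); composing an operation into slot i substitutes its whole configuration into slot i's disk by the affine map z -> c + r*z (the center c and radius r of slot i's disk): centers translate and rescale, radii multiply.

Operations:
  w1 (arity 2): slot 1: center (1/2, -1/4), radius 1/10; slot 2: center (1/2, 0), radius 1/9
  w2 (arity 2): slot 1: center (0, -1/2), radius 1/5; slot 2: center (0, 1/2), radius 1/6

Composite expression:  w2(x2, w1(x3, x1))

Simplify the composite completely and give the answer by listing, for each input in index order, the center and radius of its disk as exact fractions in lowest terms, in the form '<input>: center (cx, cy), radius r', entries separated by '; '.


Nesting under w2 composes maps z -> c + r*z down each x-path.
input x2: applying the 1 nested substitution gives center (0, -1/2), radius 1/5
input x3: applying the 2 nested substitutions gives center (1/12, 11/24), radius 1/60
input x1: applying the 2 nested substitutions gives center (1/12, 1/2), radius 1/54

x1: center (1/12, 1/2), radius 1/54; x2: center (0, -1/2), radius 1/5; x3: center (1/12, 11/24), radius 1/60


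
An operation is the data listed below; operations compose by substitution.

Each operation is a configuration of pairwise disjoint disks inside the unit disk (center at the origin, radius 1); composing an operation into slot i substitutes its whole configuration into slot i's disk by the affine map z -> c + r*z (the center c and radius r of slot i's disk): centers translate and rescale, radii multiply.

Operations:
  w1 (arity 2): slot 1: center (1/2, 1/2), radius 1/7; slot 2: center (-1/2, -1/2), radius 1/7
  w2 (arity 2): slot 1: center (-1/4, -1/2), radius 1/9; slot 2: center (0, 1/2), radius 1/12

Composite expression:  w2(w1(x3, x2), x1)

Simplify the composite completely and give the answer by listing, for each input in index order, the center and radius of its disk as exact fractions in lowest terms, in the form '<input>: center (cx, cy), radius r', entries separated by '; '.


Affine substitution under w2: radii multiply and x-centers shift.
for x3, the 2-step affine chain lands on center (-7/36, -4/9), radius 1/63
for x2, the 2-step affine chain lands on center (-11/36, -5/9), radius 1/63
for x1, the 1-step affine chain lands on center (0, 1/2), radius 1/12

x1: center (0, 1/2), radius 1/12; x2: center (-11/36, -5/9), radius 1/63; x3: center (-7/36, -4/9), radius 1/63


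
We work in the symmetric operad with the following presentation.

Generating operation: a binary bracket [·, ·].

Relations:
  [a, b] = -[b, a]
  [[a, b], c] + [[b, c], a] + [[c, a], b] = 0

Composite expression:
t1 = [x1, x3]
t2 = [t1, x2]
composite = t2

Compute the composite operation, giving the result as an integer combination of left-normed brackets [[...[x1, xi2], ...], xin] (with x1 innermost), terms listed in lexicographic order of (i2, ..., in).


[[x1, x3], x2]

Antisymmetry and Jacobi reduce to x1-anchored left-normed brackets.
Composite bracket: [[x1, x3], x2]
The bracket unfolds into 4 signed words via [a, b] = ab - ba (2^2 = 4).
Words beginning with x1 determine it all:
  the word x1x3x2 carries sign +1 and contributes +[[x1, x3], x2]


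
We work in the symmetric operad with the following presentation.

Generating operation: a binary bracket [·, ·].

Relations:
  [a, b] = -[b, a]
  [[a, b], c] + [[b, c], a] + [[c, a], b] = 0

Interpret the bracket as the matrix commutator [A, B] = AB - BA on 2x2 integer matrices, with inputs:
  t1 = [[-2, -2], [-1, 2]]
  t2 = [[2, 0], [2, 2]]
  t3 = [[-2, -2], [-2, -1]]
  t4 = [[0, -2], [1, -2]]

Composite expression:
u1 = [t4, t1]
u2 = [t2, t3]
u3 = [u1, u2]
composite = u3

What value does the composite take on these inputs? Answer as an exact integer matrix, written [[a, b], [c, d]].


[[24, 96], [0, -24]]

[t4, t1] = [[4, -12], [-2, -4]]
[t2, t3] = [[4, 0], [-2, -4]]
[[t4, t1], [t2, t3]] = [[24, 96], [0, -24]]


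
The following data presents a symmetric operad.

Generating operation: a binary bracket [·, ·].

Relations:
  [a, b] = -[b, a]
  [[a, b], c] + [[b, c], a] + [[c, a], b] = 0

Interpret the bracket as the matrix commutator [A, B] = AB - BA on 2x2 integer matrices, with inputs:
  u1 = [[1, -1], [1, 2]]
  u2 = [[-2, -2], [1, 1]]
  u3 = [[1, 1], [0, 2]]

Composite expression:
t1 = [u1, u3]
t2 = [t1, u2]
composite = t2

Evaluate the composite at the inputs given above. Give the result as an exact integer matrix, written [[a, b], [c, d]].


[[-4, -2], [5, 4]]


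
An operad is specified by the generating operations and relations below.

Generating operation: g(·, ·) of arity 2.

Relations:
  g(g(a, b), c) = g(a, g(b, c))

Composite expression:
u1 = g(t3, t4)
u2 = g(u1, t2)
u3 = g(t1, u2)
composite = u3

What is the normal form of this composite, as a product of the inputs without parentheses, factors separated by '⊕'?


t1 ⊕ t3 ⊕ t4 ⊕ t2

Every regrouping of g is equal, so read the t-inputs in written order.
g(t3, t4) flattens to t3 ⊕ t4
g(g(t3, t4), t2) flattens to t3 ⊕ t4 ⊕ t2
g(t1, g(g(t3, t4), t2)) flattens to t1 ⊕ t3 ⊕ t4 ⊕ t2


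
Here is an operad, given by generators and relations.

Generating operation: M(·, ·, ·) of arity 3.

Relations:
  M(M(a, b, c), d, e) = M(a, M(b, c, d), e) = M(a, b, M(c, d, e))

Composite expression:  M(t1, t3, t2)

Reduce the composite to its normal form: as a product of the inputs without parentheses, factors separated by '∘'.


Under associativity of M, the answer is the t's in reading order.
M(t1, t3, t2) flattens to t1 ∘ t3 ∘ t2

t1 ∘ t3 ∘ t2


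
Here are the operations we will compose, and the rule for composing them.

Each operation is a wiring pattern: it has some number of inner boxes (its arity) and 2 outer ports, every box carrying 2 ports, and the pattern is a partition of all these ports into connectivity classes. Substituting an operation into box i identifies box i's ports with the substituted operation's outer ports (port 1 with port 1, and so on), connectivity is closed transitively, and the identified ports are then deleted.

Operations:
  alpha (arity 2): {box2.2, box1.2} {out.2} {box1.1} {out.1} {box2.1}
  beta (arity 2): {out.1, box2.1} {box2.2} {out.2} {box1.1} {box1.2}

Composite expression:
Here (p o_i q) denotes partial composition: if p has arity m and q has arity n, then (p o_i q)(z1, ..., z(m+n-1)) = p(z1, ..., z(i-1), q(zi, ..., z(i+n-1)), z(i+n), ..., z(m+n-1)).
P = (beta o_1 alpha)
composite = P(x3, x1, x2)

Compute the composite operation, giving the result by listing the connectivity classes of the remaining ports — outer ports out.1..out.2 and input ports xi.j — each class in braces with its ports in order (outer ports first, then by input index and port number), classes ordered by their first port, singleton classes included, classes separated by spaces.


{out.1, x2.1} {out.2} {x1.1} {x1.2, x3.2} {x2.2} {x3.1}

After gluing at beta, chains via deleted ports link the x-ports.
alpha over (x3, x1) gives {out.1} {out.2} {x1.1} {x1.2, x3.2} {x3.1}, out.j being that stage's outer ports
beta over (x3, x1, x2) gives {out.1, x2.1} {out.2} {x1.1} {x1.2, x3.2} {x2.2} {x3.1}, out.j being that stage's outer ports


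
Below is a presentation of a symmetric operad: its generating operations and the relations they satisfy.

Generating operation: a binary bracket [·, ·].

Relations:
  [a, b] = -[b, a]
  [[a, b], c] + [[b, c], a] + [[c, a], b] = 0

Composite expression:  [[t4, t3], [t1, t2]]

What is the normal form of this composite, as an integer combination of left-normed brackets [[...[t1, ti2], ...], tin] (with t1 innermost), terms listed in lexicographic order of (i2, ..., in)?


A multilinear Lie element is pinned by t1-initial words (t1 innermost).
Composite bracket: [[t4, t3], [t1, t2]]
Under [a, b] = ab - ba we get 8 signed associative words (2^3 = 8).
Coefficients come from the t1-initial words:
  t1t2t3t4 appears with sign +1, giving the term +[[[t1, t2], t3], t4]
  t1t2t4t3 appears with sign -1, giving the term -[[[t1, t2], t4], t3]

[[[t1, t2], t3], t4] - [[[t1, t2], t4], t3]


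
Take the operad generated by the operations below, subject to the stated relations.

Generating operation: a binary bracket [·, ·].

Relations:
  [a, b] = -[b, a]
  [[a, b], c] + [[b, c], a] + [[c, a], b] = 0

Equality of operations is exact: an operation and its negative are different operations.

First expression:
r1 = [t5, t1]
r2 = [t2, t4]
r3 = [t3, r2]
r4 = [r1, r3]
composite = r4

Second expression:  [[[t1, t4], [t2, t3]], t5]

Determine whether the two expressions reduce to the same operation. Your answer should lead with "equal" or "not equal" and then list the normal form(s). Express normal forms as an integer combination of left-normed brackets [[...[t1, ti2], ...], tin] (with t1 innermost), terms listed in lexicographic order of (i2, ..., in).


not equal; first: [[[[t1, t5], t2], t4], t3] - [[[[t1, t5], t3], t2], t4] + [[[[t1, t5], t3], t4], t2] - [[[[t1, t5], t4], t2], t3]; second: [[[[t1, t4], t2], t3], t5] - [[[[t1, t4], t3], t2], t5]

The first expression reduces to [[[[t1, t5], t2], t4], t3] - [[[[t1, t5], t3], t2], t4] + [[[[t1, t5], t3], t4], t2] - [[[[t1, t5], t4], t2], t3]
The second expression reduces to [[[[t1, t4], t2], t3], t5] - [[[[t1, t4], t3], t2], t5]
Different reductions; not equal.


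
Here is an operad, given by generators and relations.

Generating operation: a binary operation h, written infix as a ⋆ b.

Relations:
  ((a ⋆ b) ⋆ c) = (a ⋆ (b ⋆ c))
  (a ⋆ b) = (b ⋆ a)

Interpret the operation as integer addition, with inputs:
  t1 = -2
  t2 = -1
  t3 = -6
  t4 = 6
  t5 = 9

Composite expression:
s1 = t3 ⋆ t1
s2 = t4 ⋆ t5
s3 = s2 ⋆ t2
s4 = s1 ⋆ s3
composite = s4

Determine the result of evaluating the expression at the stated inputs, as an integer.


6

(t3 ⋆ t1) = -8
(t4 ⋆ t5) = 15
((t4 ⋆ t5) ⋆ t2) = 14
((t3 ⋆ t1) ⋆ ((t4 ⋆ t5) ⋆ t2)) = 6


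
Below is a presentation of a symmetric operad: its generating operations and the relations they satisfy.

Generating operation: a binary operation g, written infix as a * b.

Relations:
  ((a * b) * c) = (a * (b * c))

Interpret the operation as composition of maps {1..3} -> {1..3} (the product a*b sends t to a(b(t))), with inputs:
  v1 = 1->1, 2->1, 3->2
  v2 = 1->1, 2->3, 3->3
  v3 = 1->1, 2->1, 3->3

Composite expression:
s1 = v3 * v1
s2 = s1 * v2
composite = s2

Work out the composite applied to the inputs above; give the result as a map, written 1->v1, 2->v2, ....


1->1, 2->1, 3->1

(v3 * v1) = 1->1, 2->1, 3->1
((v3 * v1) * v2) = 1->1, 2->1, 3->1


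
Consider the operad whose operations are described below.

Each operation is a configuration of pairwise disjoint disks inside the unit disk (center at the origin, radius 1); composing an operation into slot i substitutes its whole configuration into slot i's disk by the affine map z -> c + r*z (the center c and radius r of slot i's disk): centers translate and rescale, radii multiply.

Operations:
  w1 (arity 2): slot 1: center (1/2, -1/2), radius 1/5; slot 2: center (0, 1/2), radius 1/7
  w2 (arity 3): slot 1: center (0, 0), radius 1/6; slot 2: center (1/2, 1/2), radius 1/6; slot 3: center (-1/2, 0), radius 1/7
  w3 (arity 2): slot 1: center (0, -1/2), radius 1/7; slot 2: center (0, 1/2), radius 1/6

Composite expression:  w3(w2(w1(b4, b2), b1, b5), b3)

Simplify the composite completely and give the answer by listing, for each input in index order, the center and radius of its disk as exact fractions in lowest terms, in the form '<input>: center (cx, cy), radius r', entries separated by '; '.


Affine substitution under w3: radii multiply and b-centers shift.
input b4: applying the 3 nested substitutions gives center (1/84, -43/84), radius 1/210
input b2: applying the 3 nested substitutions gives center (0, -41/84), radius 1/294
input b1: applying the 2 nested substitutions gives center (1/14, -3/7), radius 1/42
input b5: applying the 2 nested substitutions gives center (-1/14, -1/2), radius 1/49
input b3: applying the 1 nested substitution gives center (0, 1/2), radius 1/6

b1: center (1/14, -3/7), radius 1/42; b2: center (0, -41/84), radius 1/294; b3: center (0, 1/2), radius 1/6; b4: center (1/84, -43/84), radius 1/210; b5: center (-1/14, -1/2), radius 1/49


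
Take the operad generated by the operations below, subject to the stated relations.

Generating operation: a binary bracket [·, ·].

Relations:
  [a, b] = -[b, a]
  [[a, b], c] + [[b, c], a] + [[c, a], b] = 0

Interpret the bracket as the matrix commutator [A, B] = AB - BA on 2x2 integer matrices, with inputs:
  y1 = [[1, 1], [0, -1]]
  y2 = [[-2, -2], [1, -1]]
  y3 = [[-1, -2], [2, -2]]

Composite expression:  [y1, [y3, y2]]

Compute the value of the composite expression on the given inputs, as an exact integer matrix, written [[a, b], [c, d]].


[[-3, -12], [6, 3]]


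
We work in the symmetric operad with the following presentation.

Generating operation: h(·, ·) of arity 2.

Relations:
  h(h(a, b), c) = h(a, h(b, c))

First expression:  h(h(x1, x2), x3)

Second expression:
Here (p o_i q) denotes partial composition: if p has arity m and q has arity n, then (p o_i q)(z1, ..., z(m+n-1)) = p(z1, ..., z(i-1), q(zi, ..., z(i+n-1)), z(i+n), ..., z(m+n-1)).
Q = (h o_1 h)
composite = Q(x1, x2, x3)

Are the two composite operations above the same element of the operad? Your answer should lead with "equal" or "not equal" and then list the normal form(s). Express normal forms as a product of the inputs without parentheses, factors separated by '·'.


equal; the common form is x1 · x2 · x3

The first expression, normalized: x1 · x2 · x3
The second expression, normalized: x1 · x2 · x3
Same normal form: equal.


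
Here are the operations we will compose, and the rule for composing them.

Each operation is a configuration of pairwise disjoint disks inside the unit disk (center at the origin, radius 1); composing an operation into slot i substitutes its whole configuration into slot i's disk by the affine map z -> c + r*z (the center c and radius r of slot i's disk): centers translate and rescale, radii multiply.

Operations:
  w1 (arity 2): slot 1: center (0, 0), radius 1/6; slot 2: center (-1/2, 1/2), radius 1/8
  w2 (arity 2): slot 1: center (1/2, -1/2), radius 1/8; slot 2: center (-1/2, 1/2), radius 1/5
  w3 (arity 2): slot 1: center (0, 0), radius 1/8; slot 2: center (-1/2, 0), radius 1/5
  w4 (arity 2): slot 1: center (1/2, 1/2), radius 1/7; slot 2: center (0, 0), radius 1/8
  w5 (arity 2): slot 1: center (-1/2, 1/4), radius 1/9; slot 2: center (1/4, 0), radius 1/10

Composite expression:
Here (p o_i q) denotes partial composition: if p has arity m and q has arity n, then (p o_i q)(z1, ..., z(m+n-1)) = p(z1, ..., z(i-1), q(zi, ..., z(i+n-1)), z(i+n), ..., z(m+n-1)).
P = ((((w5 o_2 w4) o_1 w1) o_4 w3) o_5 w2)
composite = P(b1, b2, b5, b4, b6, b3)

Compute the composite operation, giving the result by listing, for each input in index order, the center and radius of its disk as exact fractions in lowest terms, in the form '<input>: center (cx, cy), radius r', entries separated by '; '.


b1: center (-1/2, 1/4), radius 1/54; b2: center (-5/9, 11/36), radius 1/72; b3: center (97/400, 1/800), radius 1/2000; b4: center (1/4, 0), radius 1/640; b5: center (3/10, 1/20), radius 1/70; b6: center (49/200, -1/800), radius 1/3200

Each b-disk chains the slot maps above it in w5; radii multiply.
for b1, the 2-step affine chain lands on center (-1/2, 1/4), radius 1/54
for b2, the 2-step affine chain lands on center (-5/9, 11/36), radius 1/72
for b5, the 2-step affine chain lands on center (3/10, 1/20), radius 1/70
for b4, the 3-step affine chain lands on center (1/4, 0), radius 1/640
for b6, the 4-step affine chain lands on center (49/200, -1/800), radius 1/3200
for b3, the 4-step affine chain lands on center (97/400, 1/800), radius 1/2000


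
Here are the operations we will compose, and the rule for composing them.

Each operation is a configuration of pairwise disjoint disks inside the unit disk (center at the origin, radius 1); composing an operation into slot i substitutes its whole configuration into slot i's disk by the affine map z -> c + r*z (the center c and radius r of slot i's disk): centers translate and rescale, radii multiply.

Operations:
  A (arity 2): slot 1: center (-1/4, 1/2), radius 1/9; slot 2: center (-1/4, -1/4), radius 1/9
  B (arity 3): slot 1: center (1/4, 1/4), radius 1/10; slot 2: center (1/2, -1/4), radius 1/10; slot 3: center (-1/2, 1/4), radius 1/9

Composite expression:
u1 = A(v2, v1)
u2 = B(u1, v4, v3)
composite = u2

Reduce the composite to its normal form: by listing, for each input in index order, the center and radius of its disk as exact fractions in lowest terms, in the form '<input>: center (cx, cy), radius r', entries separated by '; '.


v1: center (9/40, 9/40), radius 1/90; v2: center (9/40, 3/10), radius 1/90; v3: center (-1/2, 1/4), radius 1/9; v4: center (1/2, -1/4), radius 1/10

Nesting under B composes maps z -> c + r*z down each v-path.
v2 passes through 2 substitutions, ending at center (9/40, 3/10), radius 1/90
v1 passes through 2 substitutions, ending at center (9/40, 9/40), radius 1/90
v4 passes through 1 substitution, ending at center (1/2, -1/4), radius 1/10
v3 passes through 1 substitution, ending at center (-1/2, 1/4), radius 1/9


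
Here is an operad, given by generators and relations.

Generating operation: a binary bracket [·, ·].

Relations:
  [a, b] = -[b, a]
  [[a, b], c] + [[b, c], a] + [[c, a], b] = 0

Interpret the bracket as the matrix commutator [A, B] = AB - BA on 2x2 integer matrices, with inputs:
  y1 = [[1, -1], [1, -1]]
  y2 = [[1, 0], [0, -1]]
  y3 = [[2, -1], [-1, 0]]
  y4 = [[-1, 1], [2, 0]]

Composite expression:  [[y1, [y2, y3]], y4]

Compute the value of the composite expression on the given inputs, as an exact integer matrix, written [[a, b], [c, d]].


[[-4, -4], [4, 4]]

[y2, y3] = [[0, -2], [2, 0]]
[y1, [y2, y3]] = [[0, -4], [-4, 0]]
[[y1, [y2, y3]], y4] = [[-4, -4], [4, 4]]


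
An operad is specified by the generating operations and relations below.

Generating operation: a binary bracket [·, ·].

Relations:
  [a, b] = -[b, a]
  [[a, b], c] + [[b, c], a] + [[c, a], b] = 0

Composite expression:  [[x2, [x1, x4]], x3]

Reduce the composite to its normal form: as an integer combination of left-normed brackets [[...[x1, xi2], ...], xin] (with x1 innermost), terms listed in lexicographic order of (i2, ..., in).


A multilinear Lie element is pinned by x1-initial words (x1 innermost).
Composite bracket: [[x2, [x1, x4]], x3]
Each bracket splits as ab - ba, giving 8 signed words (2^3 = 8).
The x1-initial words carry the normal form:
  sign of x1x4x2x3 is -1, so it contributes -[[[x1, x4], x2], x3]

-[[[x1, x4], x2], x3]


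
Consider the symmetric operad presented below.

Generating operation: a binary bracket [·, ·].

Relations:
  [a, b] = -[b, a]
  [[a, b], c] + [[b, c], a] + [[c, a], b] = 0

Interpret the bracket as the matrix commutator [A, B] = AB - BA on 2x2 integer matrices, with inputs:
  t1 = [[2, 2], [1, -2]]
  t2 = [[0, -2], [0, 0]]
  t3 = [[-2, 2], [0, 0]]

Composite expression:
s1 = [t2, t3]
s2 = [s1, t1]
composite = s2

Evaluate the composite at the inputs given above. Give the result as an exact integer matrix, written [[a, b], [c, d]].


[t2, t3] = [[0, -4], [0, 0]]
[[t2, t3], t1] = [[-4, 16], [0, 4]]

[[-4, 16], [0, 4]]


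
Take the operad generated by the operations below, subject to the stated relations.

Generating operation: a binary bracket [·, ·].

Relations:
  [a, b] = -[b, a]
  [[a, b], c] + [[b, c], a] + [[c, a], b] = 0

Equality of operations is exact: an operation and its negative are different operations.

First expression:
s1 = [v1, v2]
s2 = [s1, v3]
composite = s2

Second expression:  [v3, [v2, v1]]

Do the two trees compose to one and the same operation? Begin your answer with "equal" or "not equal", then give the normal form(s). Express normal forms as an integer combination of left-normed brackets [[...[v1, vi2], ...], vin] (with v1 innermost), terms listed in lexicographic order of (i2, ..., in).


equal — both sides give [[v1, v2], v3]

Normal form of the first expression: [[v1, v2], v3]
Normal form of the second expression: [[v1, v2], v3]
Both agree, so they are equal.


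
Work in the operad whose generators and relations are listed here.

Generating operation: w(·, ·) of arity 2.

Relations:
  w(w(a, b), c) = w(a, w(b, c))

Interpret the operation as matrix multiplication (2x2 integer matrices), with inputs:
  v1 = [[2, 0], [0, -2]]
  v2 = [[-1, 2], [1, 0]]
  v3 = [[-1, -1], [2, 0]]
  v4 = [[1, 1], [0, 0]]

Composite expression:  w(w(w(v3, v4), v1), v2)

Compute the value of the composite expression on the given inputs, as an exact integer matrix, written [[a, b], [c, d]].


[[4, -4], [-8, 8]]


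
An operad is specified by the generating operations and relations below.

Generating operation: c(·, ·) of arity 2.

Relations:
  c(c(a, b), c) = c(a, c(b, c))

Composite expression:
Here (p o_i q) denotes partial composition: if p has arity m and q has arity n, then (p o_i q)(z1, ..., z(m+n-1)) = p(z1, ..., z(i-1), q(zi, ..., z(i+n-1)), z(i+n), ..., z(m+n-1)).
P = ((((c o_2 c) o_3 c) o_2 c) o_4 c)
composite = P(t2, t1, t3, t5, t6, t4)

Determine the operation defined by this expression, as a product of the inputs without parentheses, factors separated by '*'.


t2 * t1 * t3 * t5 * t6 * t4


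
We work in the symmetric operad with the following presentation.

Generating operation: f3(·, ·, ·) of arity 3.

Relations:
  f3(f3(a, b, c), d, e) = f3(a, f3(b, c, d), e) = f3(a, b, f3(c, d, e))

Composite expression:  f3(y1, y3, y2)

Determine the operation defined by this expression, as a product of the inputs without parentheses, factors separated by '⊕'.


y1 ⊕ y3 ⊕ y2

Under associativity of f3, the answer is the y's in reading order.
f3(y1, y3, y2) collapses to y1 ⊕ y3 ⊕ y2


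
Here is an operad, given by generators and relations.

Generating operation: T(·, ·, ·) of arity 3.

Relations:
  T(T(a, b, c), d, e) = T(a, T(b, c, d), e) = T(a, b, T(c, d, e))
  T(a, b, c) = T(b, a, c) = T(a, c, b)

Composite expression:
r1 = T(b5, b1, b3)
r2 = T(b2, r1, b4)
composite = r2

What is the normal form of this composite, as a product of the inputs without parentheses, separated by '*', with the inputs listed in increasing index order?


b1 * b2 * b3 * b4 * b5

Shape and order are irrelevant to T; the b-input set decides.
T(b5, b1, b3) collapses to b5 * b1 * b3
T(b2, T(b5, b1, b3), b4) collapses to b2 * b5 * b1 * b3 * b4
the factors in increasing index order: b1 * b2 * b3 * b4 * b5


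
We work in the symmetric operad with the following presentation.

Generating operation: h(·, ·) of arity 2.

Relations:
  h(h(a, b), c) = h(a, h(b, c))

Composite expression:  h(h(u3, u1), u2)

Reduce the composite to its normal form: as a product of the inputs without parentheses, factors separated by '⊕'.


u3 ⊕ u1 ⊕ u2

Under associativity of h, the answer is the u's in reading order.
h(u3, u1) collapses to u3 ⊕ u1
h(h(u3, u1), u2) collapses to u3 ⊕ u1 ⊕ u2


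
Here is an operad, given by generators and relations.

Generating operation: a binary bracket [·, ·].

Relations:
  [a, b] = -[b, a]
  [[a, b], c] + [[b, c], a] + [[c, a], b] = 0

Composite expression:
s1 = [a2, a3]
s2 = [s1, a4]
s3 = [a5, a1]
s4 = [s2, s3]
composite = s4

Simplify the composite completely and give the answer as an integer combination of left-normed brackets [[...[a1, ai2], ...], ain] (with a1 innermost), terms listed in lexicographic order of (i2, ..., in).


In the tensor algebra, words opening a1 carry the a1-anchored form.
Composite bracket: [[[a2, a3], a4], [a5, a1]]
Applying ab - ba throughout gives 16 signed words (2^4 = 16).
Coefficients come from the a1-initial words:
  sign of a1a5a2a3a4 is +1, so it contributes +[[[[a1, a5], a2], a3], a4]
  sign of a1a5a3a2a4 is -1, so it contributes -[[[[a1, a5], a3], a2], a4]
  sign of a1a5a4a2a3 is -1, so it contributes -[[[[a1, a5], a4], a2], a3]
  sign of a1a5a4a3a2 is +1, so it contributes +[[[[a1, a5], a4], a3], a2]

[[[[a1, a5], a2], a3], a4] - [[[[a1, a5], a3], a2], a4] - [[[[a1, a5], a4], a2], a3] + [[[[a1, a5], a4], a3], a2]


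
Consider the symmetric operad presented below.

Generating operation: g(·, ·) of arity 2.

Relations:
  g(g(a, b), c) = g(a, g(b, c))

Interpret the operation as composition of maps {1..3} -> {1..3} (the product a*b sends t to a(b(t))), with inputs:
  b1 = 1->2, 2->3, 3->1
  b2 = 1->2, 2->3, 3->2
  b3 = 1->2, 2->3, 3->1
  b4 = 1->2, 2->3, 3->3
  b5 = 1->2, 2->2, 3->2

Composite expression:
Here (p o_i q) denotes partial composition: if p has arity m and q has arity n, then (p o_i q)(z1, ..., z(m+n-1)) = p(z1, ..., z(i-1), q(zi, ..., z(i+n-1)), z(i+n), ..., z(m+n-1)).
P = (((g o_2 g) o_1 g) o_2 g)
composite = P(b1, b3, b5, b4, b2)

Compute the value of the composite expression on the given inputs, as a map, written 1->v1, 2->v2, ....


1->1, 2->1, 3->1

g(b3, b5) = 1->3, 2->3, 3->3
g(b1, g(b3, b5)) = 1->1, 2->1, 3->1
g(b4, b2) = 1->3, 2->3, 3->3
g(g(b1, g(b3, b5)), g(b4, b2)) = 1->1, 2->1, 3->1


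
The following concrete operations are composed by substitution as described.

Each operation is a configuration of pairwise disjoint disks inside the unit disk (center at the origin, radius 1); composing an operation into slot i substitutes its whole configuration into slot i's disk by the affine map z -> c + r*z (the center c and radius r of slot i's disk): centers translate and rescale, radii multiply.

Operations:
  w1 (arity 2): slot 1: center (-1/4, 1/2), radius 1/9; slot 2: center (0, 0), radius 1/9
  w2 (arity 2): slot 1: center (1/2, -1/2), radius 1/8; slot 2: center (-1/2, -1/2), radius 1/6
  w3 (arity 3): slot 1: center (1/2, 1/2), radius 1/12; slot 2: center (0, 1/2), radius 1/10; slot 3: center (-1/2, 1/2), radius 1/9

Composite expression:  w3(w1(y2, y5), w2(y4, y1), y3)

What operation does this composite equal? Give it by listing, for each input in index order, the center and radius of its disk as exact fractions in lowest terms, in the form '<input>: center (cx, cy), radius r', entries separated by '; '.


y1: center (-1/20, 9/20), radius 1/60; y2: center (23/48, 13/24), radius 1/108; y3: center (-1/2, 1/2), radius 1/9; y4: center (1/20, 9/20), radius 1/80; y5: center (1/2, 1/2), radius 1/108

Affine substitution under w3: radii multiply and y-centers shift.
input y2: composing its 2 substitution steps yields center (23/48, 13/24), radius 1/108
input y5: composing its 2 substitution steps yields center (1/2, 1/2), radius 1/108
input y4: composing its 2 substitution steps yields center (1/20, 9/20), radius 1/80
input y1: composing its 2 substitution steps yields center (-1/20, 9/20), radius 1/60
input y3: composing its 1 substitution step yields center (-1/2, 1/2), radius 1/9


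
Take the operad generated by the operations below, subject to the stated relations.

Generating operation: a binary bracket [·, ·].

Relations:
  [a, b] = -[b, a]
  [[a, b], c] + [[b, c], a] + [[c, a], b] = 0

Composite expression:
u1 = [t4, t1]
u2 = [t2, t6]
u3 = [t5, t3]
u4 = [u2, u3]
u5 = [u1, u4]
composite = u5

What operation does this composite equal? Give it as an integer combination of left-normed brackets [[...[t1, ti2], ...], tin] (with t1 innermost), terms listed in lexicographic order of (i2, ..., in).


[[[[[t1, t4], t2], t6], t3], t5] - [[[[[t1, t4], t2], t6], t5], t3] - [[[[[t1, t4], t3], t5], t2], t6] + [[[[[t1, t4], t3], t5], t6], t2] + [[[[[t1, t4], t5], t3], t2], t6] - [[[[[t1, t4], t5], t3], t6], t2] - [[[[[t1, t4], t6], t2], t3], t5] + [[[[[t1, t4], t6], t2], t5], t3]

In the tensor algebra, words opening t1 carry the t1-anchored form.
Composite bracket: [[t4, t1], [[t2, t6], [t5, t3]]]
Applying ab - ba throughout gives 32 signed words (2^5 = 32).
Collect the words opening with t1:
  from t1t4t2t6t3t5, sign +1: term +[[[[[t1, t4], t2], t6], t3], t5]
  from t1t4t2t6t5t3, sign -1: term -[[[[[t1, t4], t2], t6], t5], t3]
  from t1t4t3t5t2t6, sign -1: term -[[[[[t1, t4], t3], t5], t2], t6]
  from t1t4t3t5t6t2, sign +1: term +[[[[[t1, t4], t3], t5], t6], t2]
  from t1t4t5t3t2t6, sign +1: term +[[[[[t1, t4], t5], t3], t2], t6]
  from t1t4t5t3t6t2, sign -1: term -[[[[[t1, t4], t5], t3], t6], t2]
  from t1t4t6t2t3t5, sign -1: term -[[[[[t1, t4], t6], t2], t3], t5]
  from t1t4t6t2t5t3, sign +1: term +[[[[[t1, t4], t6], t2], t5], t3]


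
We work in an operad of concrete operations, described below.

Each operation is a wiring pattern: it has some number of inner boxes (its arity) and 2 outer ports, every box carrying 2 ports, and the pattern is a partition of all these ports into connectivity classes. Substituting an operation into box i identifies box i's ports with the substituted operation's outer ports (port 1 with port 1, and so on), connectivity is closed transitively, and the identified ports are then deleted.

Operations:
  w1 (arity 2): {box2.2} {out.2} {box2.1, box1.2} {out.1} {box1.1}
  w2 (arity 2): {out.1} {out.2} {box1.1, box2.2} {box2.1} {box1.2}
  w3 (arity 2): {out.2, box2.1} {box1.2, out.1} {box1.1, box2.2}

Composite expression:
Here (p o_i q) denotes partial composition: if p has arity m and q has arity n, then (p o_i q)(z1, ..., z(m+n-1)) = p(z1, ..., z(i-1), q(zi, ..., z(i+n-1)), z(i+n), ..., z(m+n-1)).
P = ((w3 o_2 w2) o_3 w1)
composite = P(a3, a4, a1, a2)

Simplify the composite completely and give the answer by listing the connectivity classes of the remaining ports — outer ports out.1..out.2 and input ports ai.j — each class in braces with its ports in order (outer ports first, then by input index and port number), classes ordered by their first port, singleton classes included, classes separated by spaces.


Treat the ports identified at w3 as solder joints: merge, then drop.
after w1, the pattern on (a1, a2) reads {out.1} {out.2} {a1.1} {a1.2, a2.1} {a2.2} (out.j = its outer ports)
after w2, the pattern on (a4, a1, a2) reads {out.1} {out.2} {a1.1} {a1.2, a2.1} {a2.2} {a4.1} {a4.2} (out.j = its outer ports)
after w3, the pattern on (a3, a4, a1, a2) reads {out.1, a3.2} {out.2} {a1.1} {a1.2, a2.1} {a2.2} {a3.1} {a4.1} {a4.2} (out.j = its outer ports)

{out.1, a3.2} {out.2} {a1.1} {a1.2, a2.1} {a2.2} {a3.1} {a4.1} {a4.2}


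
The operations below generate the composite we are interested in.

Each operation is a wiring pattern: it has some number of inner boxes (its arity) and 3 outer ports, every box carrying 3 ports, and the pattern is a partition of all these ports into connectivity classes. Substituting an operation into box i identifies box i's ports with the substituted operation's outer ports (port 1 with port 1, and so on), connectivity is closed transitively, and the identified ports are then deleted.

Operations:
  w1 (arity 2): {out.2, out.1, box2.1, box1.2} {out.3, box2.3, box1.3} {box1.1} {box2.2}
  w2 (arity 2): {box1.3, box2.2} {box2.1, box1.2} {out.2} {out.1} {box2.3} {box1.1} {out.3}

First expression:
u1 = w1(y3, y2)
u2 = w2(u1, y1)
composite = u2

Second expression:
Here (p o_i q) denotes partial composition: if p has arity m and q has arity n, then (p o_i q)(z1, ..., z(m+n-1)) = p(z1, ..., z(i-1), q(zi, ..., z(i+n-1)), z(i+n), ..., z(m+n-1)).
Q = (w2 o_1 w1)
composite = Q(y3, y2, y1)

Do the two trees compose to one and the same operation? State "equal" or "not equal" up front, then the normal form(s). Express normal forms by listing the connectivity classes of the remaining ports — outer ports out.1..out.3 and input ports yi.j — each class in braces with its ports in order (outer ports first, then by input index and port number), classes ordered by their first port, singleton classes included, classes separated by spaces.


The first expression, normalized: {out.1} {out.2} {out.3} {y1.1, y2.1, y3.2} {y1.2, y2.3, y3.3} {y1.3} {y2.2} {y3.1}
The second expression, normalized: {out.1} {out.2} {out.3} {y1.1, y2.1, y3.2} {y1.2, y2.3, y3.3} {y1.3} {y2.2} {y3.1}
One common form — equal.

equal: each reduces to {out.1} {out.2} {out.3} {y1.1, y2.1, y3.2} {y1.2, y2.3, y3.3} {y1.3} {y2.2} {y3.1}


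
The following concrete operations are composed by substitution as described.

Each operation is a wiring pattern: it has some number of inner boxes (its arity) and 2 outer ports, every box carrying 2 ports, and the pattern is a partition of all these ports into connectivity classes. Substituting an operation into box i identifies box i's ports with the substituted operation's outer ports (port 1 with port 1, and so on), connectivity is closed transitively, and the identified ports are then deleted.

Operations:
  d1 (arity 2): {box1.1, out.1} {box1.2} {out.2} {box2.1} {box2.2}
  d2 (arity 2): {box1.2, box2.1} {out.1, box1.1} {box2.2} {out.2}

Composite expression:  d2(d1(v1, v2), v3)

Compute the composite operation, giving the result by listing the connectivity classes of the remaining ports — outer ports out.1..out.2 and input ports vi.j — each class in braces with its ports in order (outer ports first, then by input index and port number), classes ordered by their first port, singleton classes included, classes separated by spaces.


{out.1, v1.1} {out.2} {v1.2} {v2.1} {v2.2} {v3.1} {v3.2}

After gluing at d2, chains via deleted ports link the v-ports.
through d1, on inputs (v1, v2): {out.1, v1.1} {out.2} {v1.2} {v2.1} {v2.2} (out.j = stage outer ports)
through d2, on inputs (v1, v2, v3): {out.1, v1.1} {out.2} {v1.2} {v2.1} {v2.2} {v3.1} {v3.2} (out.j = stage outer ports)


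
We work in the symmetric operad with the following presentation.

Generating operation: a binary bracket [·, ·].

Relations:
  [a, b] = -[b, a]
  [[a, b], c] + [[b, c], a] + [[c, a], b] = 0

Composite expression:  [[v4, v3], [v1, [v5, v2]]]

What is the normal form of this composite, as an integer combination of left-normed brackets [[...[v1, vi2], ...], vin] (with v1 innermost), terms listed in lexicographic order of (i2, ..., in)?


Expand each bracket as ab - ba; the v1-initial words give the coefficients.
Composite bracket: [[v4, v3], [v1, [v5, v2]]]
The bracket unfolds into 16 signed words via [a, b] = ab - ba (2^4 = 16).
Only words starting with v1 matter:
  from v1v2v5v3v4, sign -1: term -[[[[v1, v2], v5], v3], v4]
  from v1v2v5v4v3, sign +1: term +[[[[v1, v2], v5], v4], v3]
  from v1v5v2v3v4, sign +1: term +[[[[v1, v5], v2], v3], v4]
  from v1v5v2v4v3, sign -1: term -[[[[v1, v5], v2], v4], v3]

-[[[[v1, v2], v5], v3], v4] + [[[[v1, v2], v5], v4], v3] + [[[[v1, v5], v2], v3], v4] - [[[[v1, v5], v2], v4], v3]


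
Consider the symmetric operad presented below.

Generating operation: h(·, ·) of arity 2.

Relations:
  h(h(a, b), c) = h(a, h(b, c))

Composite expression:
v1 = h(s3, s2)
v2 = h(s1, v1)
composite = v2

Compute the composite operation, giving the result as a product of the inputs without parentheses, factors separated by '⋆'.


s1 ⋆ s3 ⋆ s2

All parenthesizations of h agree; list the s-inputs left to right.
h(s3, s2) linearizes to s3 ⋆ s2
h(s1, h(s3, s2)) linearizes to s1 ⋆ s3 ⋆ s2


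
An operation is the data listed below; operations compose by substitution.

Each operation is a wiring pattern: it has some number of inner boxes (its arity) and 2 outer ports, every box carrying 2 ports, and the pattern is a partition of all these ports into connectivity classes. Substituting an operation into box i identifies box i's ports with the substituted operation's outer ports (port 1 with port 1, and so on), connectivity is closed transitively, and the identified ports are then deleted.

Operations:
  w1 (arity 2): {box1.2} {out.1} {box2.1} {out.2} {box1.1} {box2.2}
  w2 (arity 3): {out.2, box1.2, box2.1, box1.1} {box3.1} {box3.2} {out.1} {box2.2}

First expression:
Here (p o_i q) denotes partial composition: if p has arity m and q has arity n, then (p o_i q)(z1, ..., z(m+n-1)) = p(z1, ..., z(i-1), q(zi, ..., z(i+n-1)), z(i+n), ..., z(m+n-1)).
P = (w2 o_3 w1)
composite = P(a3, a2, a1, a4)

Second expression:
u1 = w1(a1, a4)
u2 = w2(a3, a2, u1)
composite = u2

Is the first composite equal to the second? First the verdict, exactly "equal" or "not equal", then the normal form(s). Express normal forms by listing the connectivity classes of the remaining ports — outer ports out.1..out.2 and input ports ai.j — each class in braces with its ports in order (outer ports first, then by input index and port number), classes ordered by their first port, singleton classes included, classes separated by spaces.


equal; both compose to {out.1} {out.2, a2.1, a3.1, a3.2} {a1.1} {a1.2} {a2.2} {a4.1} {a4.2}

The first expression, normalized: {out.1} {out.2, a2.1, a3.1, a3.2} {a1.1} {a1.2} {a2.2} {a4.1} {a4.2}
The second expression, normalized: {out.1} {out.2, a2.1, a3.1, a3.2} {a1.1} {a1.2} {a2.2} {a4.1} {a4.2}
Both agree, so they are equal.
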